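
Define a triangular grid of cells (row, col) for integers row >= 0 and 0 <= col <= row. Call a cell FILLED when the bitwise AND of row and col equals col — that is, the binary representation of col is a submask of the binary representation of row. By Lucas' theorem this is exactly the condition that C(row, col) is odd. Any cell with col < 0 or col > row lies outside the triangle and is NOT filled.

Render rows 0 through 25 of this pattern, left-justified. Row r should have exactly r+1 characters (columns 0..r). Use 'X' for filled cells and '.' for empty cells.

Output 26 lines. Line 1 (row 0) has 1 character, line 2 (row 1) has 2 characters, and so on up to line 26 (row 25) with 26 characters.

r0=0: X
r1=1: XX
r2=10: X.X
r3=11: XXXX
r4=100: X...X
r5=101: XX..XX
r6=110: X.X.X.X
r7=111: XXXXXXXX
r8=1000: X.......X
r9=1001: XX......XX
r10=1010: X.X.....X.X
r11=1011: XXXX....XXXX
r12=1100: X...X...X...X
r13=1101: XX..XX..XX..XX
r14=1110: X.X.X.X.X.X.X.X
r15=1111: XXXXXXXXXXXXXXXX
r16=10000: X...............X
r17=10001: XX..............XX
r18=10010: X.X.............X.X
r19=10011: XXXX............XXXX
r20=10100: X...X...........X...X
r21=10101: XX..XX..........XX..XX
r22=10110: X.X.X.X.........X.X.X.X
r23=10111: XXXXXXXX........XXXXXXXX
r24=11000: X.......X.......X.......X
r25=11001: XX......XX......XX......XX

Answer: X
XX
X.X
XXXX
X...X
XX..XX
X.X.X.X
XXXXXXXX
X.......X
XX......XX
X.X.....X.X
XXXX....XXXX
X...X...X...X
XX..XX..XX..XX
X.X.X.X.X.X.X.X
XXXXXXXXXXXXXXXX
X...............X
XX..............XX
X.X.............X.X
XXXX............XXXX
X...X...........X...X
XX..XX..........XX..XX
X.X.X.X.........X.X.X.X
XXXXXXXX........XXXXXXXX
X.......X.......X.......X
XX......XX......XX......XX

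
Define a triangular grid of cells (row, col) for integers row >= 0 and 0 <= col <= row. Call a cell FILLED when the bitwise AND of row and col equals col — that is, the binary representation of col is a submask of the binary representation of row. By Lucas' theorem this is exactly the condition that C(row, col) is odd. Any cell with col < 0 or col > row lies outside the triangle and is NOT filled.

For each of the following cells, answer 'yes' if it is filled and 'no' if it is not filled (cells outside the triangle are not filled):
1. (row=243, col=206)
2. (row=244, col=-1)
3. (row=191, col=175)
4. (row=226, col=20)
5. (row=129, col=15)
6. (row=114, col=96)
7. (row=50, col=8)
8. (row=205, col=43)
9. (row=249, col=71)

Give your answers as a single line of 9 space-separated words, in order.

Answer: no no yes no no yes no no no

Derivation:
(243,206): row=0b11110011, col=0b11001110, row AND col = 0b11000010 = 194; 194 != 206 -> empty
(244,-1): col outside [0, 244] -> not filled
(191,175): row=0b10111111, col=0b10101111, row AND col = 0b10101111 = 175; 175 == 175 -> filled
(226,20): row=0b11100010, col=0b10100, row AND col = 0b0 = 0; 0 != 20 -> empty
(129,15): row=0b10000001, col=0b1111, row AND col = 0b1 = 1; 1 != 15 -> empty
(114,96): row=0b1110010, col=0b1100000, row AND col = 0b1100000 = 96; 96 == 96 -> filled
(50,8): row=0b110010, col=0b1000, row AND col = 0b0 = 0; 0 != 8 -> empty
(205,43): row=0b11001101, col=0b101011, row AND col = 0b1001 = 9; 9 != 43 -> empty
(249,71): row=0b11111001, col=0b1000111, row AND col = 0b1000001 = 65; 65 != 71 -> empty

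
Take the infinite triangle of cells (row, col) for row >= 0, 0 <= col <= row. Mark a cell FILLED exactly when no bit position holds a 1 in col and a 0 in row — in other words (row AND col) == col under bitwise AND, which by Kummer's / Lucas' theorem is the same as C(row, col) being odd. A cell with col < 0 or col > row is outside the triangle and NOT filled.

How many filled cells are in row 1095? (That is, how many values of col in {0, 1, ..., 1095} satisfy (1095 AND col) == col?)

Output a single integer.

Answer: 32

Derivation:
1095 in binary = 10001000111
popcount(1095) = number of 1-bits in 10001000111 = 5
A col c satisfies (1095 AND c) == c iff every set bit of c is also set in 1095; each of the 5 set bits of 1095 can independently be on or off in c.
count = 2^5 = 32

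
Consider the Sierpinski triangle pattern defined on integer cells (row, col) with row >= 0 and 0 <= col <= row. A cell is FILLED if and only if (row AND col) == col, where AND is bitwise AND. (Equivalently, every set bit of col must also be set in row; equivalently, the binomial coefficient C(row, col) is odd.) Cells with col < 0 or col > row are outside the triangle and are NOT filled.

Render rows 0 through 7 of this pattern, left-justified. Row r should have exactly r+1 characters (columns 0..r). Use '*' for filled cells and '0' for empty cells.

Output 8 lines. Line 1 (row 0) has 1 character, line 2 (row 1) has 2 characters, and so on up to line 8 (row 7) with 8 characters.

Answer: *
**
*0*
****
*000*
**00**
*0*0*0*
********

Derivation:
r0=0: *
r1=1: **
r2=10: *0*
r3=11: ****
r4=100: *000*
r5=101: **00**
r6=110: *0*0*0*
r7=111: ********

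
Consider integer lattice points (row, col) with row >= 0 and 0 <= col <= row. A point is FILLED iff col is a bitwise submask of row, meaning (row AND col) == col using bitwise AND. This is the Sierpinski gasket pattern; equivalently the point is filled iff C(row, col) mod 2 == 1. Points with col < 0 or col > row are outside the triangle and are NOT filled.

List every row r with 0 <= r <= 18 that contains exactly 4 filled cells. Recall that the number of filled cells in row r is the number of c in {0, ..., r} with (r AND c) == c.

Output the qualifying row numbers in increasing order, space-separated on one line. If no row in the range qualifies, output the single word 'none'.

Row r has 2^popcount(r) filled cells, so we need popcount(r) = log2(4) = 2.
Scan r = 0..18 and keep those with exactly 2 one-bits:
r=0=0 popcount=0 -> skip
r=1=1 popcount=1 -> skip
r=2=10 popcount=1 -> skip
r=3=11 popcount=2 -> KEEP
r=4=100 popcount=1 -> skip
r=5=101 popcount=2 -> KEEP
r=6=110 popcount=2 -> KEEP
r=7=111 popcount=3 -> skip
r=8=1000 popcount=1 -> skip
r=9=1001 popcount=2 -> KEEP
r=10=1010 popcount=2 -> KEEP
r=11=1011 popcount=3 -> skip
r=12=1100 popcount=2 -> KEEP
r=13=1101 popcount=3 -> skip
r=14=1110 popcount=3 -> skip
r=15=1111 popcount=4 -> skip
r=16=10000 popcount=1 -> skip
r=17=10001 popcount=2 -> KEEP
r=18=10010 popcount=2 -> KEEP
Kept rows: 3 5 6 9 10 12 17 18

Answer: 3 5 6 9 10 12 17 18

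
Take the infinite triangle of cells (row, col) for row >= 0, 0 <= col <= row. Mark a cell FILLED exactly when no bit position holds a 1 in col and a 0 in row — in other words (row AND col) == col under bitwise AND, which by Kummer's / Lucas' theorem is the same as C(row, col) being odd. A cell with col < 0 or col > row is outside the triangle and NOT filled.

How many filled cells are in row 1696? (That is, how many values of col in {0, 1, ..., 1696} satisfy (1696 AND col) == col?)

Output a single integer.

1696 in binary = 11010100000
popcount(1696) = number of 1-bits in 11010100000 = 4
A col c satisfies (1696 AND c) == c iff every set bit of c is also set in 1696; each of the 4 set bits of 1696 can independently be on or off in c.
count = 2^4 = 16

Answer: 16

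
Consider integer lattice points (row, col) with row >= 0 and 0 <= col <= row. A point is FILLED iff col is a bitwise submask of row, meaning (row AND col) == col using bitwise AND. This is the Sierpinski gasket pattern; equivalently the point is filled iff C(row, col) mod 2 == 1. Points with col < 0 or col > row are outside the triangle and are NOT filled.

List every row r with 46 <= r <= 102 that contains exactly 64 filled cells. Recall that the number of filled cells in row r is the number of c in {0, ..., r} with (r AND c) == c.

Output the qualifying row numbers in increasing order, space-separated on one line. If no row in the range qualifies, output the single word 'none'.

Row r has 2^popcount(r) filled cells, so we need popcount(r) = log2(64) = 6.
Scan r = 46..102 and keep those with exactly 6 one-bits:
r=46=101110 popcount=4 -> skip
r=47=101111 popcount=5 -> skip
r=48=110000 popcount=2 -> skip
r=49=110001 popcount=3 -> skip
r=50=110010 popcount=3 -> skip
r=51=110011 popcount=4 -> skip
r=52=110100 popcount=3 -> skip
r=53=110101 popcount=4 -> skip
r=54=110110 popcount=4 -> skip
r=55=110111 popcount=5 -> skip
r=56=111000 popcount=3 -> skip
r=57=111001 popcount=4 -> skip
r=58=111010 popcount=4 -> skip
r=59=111011 popcount=5 -> skip
r=60=111100 popcount=4 -> skip
r=61=111101 popcount=5 -> skip
r=62=111110 popcount=5 -> skip
r=63=111111 popcount=6 -> KEEP
r=64=1000000 popcount=1 -> skip
r=65=1000001 popcount=2 -> skip
r=66=1000010 popcount=2 -> skip
r=67=1000011 popcount=3 -> skip
r=68=1000100 popcount=2 -> skip
r=69=1000101 popcount=3 -> skip
r=70=1000110 popcount=3 -> skip
r=71=1000111 popcount=4 -> skip
r=72=1001000 popcount=2 -> skip
r=73=1001001 popcount=3 -> skip
r=74=1001010 popcount=3 -> skip
r=75=1001011 popcount=4 -> skip
r=76=1001100 popcount=3 -> skip
r=77=1001101 popcount=4 -> skip
r=78=1001110 popcount=4 -> skip
r=79=1001111 popcount=5 -> skip
r=80=1010000 popcount=2 -> skip
r=81=1010001 popcount=3 -> skip
r=82=1010010 popcount=3 -> skip
r=83=1010011 popcount=4 -> skip
r=84=1010100 popcount=3 -> skip
r=85=1010101 popcount=4 -> skip
r=86=1010110 popcount=4 -> skip
r=87=1010111 popcount=5 -> skip
r=88=1011000 popcount=3 -> skip
r=89=1011001 popcount=4 -> skip
r=90=1011010 popcount=4 -> skip
r=91=1011011 popcount=5 -> skip
r=92=1011100 popcount=4 -> skip
r=93=1011101 popcount=5 -> skip
r=94=1011110 popcount=5 -> skip
r=95=1011111 popcount=6 -> KEEP
r=96=1100000 popcount=2 -> skip
r=97=1100001 popcount=3 -> skip
r=98=1100010 popcount=3 -> skip
r=99=1100011 popcount=4 -> skip
r=100=1100100 popcount=3 -> skip
r=101=1100101 popcount=4 -> skip
r=102=1100110 popcount=4 -> skip
Kept rows: 63 95

Answer: 63 95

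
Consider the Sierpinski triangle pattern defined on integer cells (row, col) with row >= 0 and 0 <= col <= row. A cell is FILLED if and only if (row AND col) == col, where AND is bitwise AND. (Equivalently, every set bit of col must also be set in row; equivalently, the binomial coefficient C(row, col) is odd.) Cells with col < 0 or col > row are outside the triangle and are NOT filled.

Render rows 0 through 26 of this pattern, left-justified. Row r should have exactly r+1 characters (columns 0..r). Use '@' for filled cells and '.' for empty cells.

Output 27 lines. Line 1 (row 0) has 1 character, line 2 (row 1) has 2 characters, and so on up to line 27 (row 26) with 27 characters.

r0=0: @
r1=1: @@
r2=10: @.@
r3=11: @@@@
r4=100: @...@
r5=101: @@..@@
r6=110: @.@.@.@
r7=111: @@@@@@@@
r8=1000: @.......@
r9=1001: @@......@@
r10=1010: @.@.....@.@
r11=1011: @@@@....@@@@
r12=1100: @...@...@...@
r13=1101: @@..@@..@@..@@
r14=1110: @.@.@.@.@.@.@.@
r15=1111: @@@@@@@@@@@@@@@@
r16=10000: @...............@
r17=10001: @@..............@@
r18=10010: @.@.............@.@
r19=10011: @@@@............@@@@
r20=10100: @...@...........@...@
r21=10101: @@..@@..........@@..@@
r22=10110: @.@.@.@.........@.@.@.@
r23=10111: @@@@@@@@........@@@@@@@@
r24=11000: @.......@.......@.......@
r25=11001: @@......@@......@@......@@
r26=11010: @.@.....@.@.....@.@.....@.@

Answer: @
@@
@.@
@@@@
@...@
@@..@@
@.@.@.@
@@@@@@@@
@.......@
@@......@@
@.@.....@.@
@@@@....@@@@
@...@...@...@
@@..@@..@@..@@
@.@.@.@.@.@.@.@
@@@@@@@@@@@@@@@@
@...............@
@@..............@@
@.@.............@.@
@@@@............@@@@
@...@...........@...@
@@..@@..........@@..@@
@.@.@.@.........@.@.@.@
@@@@@@@@........@@@@@@@@
@.......@.......@.......@
@@......@@......@@......@@
@.@.....@.@.....@.@.....@.@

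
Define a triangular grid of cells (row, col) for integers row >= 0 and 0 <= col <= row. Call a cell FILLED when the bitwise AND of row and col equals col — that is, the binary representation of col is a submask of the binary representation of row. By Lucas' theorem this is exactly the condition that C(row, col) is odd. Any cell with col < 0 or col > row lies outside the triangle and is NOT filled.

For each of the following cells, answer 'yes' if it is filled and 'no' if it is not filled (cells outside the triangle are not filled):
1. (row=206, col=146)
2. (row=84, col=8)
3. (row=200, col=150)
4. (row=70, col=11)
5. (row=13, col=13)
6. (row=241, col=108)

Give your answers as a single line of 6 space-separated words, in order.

(206,146): row=0b11001110, col=0b10010010, row AND col = 0b10000010 = 130; 130 != 146 -> empty
(84,8): row=0b1010100, col=0b1000, row AND col = 0b0 = 0; 0 != 8 -> empty
(200,150): row=0b11001000, col=0b10010110, row AND col = 0b10000000 = 128; 128 != 150 -> empty
(70,11): row=0b1000110, col=0b1011, row AND col = 0b10 = 2; 2 != 11 -> empty
(13,13): row=0b1101, col=0b1101, row AND col = 0b1101 = 13; 13 == 13 -> filled
(241,108): row=0b11110001, col=0b1101100, row AND col = 0b1100000 = 96; 96 != 108 -> empty

Answer: no no no no yes no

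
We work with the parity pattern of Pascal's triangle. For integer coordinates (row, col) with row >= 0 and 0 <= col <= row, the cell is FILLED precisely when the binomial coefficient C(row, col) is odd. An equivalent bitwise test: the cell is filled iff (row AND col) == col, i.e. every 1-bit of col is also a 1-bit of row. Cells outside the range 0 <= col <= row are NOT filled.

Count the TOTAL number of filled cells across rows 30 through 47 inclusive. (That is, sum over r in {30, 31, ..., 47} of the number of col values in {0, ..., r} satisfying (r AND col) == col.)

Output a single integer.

Answer: 210

Derivation:
r30=11110 pc4: +16 =16
r31=11111 pc5: +32 =48
r32=100000 pc1: +2 =50
r33=100001 pc2: +4 =54
r34=100010 pc2: +4 =58
r35=100011 pc3: +8 =66
r36=100100 pc2: +4 =70
r37=100101 pc3: +8 =78
r38=100110 pc3: +8 =86
r39=100111 pc4: +16 =102
r40=101000 pc2: +4 =106
r41=101001 pc3: +8 =114
r42=101010 pc3: +8 =122
r43=101011 pc4: +16 =138
r44=101100 pc3: +8 =146
r45=101101 pc4: +16 =162
r46=101110 pc4: +16 =178
r47=101111 pc5: +32 =210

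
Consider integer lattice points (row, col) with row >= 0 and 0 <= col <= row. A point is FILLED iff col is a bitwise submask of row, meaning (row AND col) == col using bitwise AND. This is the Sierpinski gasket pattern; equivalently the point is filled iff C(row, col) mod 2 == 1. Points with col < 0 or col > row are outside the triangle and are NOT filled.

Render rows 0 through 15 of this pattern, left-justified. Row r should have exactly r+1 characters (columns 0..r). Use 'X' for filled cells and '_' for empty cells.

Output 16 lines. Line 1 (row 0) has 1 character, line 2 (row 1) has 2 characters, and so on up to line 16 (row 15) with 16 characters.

r0=0: X
r1=1: XX
r2=10: X_X
r3=11: XXXX
r4=100: X___X
r5=101: XX__XX
r6=110: X_X_X_X
r7=111: XXXXXXXX
r8=1000: X_______X
r9=1001: XX______XX
r10=1010: X_X_____X_X
r11=1011: XXXX____XXXX
r12=1100: X___X___X___X
r13=1101: XX__XX__XX__XX
r14=1110: X_X_X_X_X_X_X_X
r15=1111: XXXXXXXXXXXXXXXX

Answer: X
XX
X_X
XXXX
X___X
XX__XX
X_X_X_X
XXXXXXXX
X_______X
XX______XX
X_X_____X_X
XXXX____XXXX
X___X___X___X
XX__XX__XX__XX
X_X_X_X_X_X_X_X
XXXXXXXXXXXXXXXX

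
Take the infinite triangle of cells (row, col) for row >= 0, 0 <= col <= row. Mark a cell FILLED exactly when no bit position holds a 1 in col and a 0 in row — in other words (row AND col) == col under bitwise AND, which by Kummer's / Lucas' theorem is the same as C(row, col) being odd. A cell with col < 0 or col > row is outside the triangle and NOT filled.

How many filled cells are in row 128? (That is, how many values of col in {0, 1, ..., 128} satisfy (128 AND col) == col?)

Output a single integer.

128 in binary = 10000000
popcount(128) = number of 1-bits in 10000000 = 1
A col c satisfies (128 AND c) == c iff every set bit of c is also set in 128; each of the 1 set bits of 128 can independently be on or off in c.
count = 2^1 = 2

Answer: 2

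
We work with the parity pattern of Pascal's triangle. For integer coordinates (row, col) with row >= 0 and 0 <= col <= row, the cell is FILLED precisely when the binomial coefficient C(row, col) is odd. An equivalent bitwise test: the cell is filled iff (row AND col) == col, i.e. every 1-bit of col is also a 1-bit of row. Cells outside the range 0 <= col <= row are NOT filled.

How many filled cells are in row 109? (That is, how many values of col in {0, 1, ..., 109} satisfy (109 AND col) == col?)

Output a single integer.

109 in binary = 1101101
popcount(109) = number of 1-bits in 1101101 = 5
A col c satisfies (109 AND c) == c iff every set bit of c is also set in 109; each of the 5 set bits of 109 can independently be on or off in c.
count = 2^5 = 32

Answer: 32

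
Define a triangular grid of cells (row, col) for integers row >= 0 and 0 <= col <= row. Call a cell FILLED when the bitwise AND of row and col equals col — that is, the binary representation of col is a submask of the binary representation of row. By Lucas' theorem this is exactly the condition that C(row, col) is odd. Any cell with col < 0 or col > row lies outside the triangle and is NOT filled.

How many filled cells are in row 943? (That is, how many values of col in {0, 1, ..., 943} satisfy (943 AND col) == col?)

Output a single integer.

943 in binary = 1110101111
popcount(943) = number of 1-bits in 1110101111 = 8
A col c satisfies (943 AND c) == c iff every set bit of c is also set in 943; each of the 8 set bits of 943 can independently be on or off in c.
count = 2^8 = 256

Answer: 256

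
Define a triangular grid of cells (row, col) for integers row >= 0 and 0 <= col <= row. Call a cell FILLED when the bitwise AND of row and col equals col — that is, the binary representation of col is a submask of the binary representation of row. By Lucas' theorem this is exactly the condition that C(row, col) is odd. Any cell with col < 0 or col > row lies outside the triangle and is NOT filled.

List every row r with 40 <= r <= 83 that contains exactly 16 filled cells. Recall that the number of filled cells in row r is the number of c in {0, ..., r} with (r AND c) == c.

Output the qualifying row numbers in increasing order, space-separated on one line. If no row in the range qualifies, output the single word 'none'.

Row r has 2^popcount(r) filled cells, so we need popcount(r) = log2(16) = 4.
Scan r = 40..83 and keep those with exactly 4 one-bits:
r=40=101000 popcount=2 -> skip
r=41=101001 popcount=3 -> skip
r=42=101010 popcount=3 -> skip
r=43=101011 popcount=4 -> KEEP
r=44=101100 popcount=3 -> skip
r=45=101101 popcount=4 -> KEEP
r=46=101110 popcount=4 -> KEEP
r=47=101111 popcount=5 -> skip
r=48=110000 popcount=2 -> skip
r=49=110001 popcount=3 -> skip
r=50=110010 popcount=3 -> skip
r=51=110011 popcount=4 -> KEEP
r=52=110100 popcount=3 -> skip
r=53=110101 popcount=4 -> KEEP
r=54=110110 popcount=4 -> KEEP
r=55=110111 popcount=5 -> skip
r=56=111000 popcount=3 -> skip
r=57=111001 popcount=4 -> KEEP
r=58=111010 popcount=4 -> KEEP
r=59=111011 popcount=5 -> skip
r=60=111100 popcount=4 -> KEEP
r=61=111101 popcount=5 -> skip
r=62=111110 popcount=5 -> skip
r=63=111111 popcount=6 -> skip
r=64=1000000 popcount=1 -> skip
r=65=1000001 popcount=2 -> skip
r=66=1000010 popcount=2 -> skip
r=67=1000011 popcount=3 -> skip
r=68=1000100 popcount=2 -> skip
r=69=1000101 popcount=3 -> skip
r=70=1000110 popcount=3 -> skip
r=71=1000111 popcount=4 -> KEEP
r=72=1001000 popcount=2 -> skip
r=73=1001001 popcount=3 -> skip
r=74=1001010 popcount=3 -> skip
r=75=1001011 popcount=4 -> KEEP
r=76=1001100 popcount=3 -> skip
r=77=1001101 popcount=4 -> KEEP
r=78=1001110 popcount=4 -> KEEP
r=79=1001111 popcount=5 -> skip
r=80=1010000 popcount=2 -> skip
r=81=1010001 popcount=3 -> skip
r=82=1010010 popcount=3 -> skip
r=83=1010011 popcount=4 -> KEEP
Kept rows: 43 45 46 51 53 54 57 58 60 71 75 77 78 83

Answer: 43 45 46 51 53 54 57 58 60 71 75 77 78 83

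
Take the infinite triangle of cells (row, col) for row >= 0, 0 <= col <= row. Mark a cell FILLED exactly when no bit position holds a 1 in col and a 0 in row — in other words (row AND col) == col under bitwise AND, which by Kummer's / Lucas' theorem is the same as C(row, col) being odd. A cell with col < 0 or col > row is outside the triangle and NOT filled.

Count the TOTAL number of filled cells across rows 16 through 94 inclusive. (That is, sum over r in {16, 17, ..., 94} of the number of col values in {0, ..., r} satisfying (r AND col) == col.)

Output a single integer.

Answer: 1070

Derivation:
r16=10000 pc1: +2 =2
r17=10001 pc2: +4 =6
r18=10010 pc2: +4 =10
r19=10011 pc3: +8 =18
r20=10100 pc2: +4 =22
r21=10101 pc3: +8 =30
r22=10110 pc3: +8 =38
r23=10111 pc4: +16 =54
r24=11000 pc2: +4 =58
r25=11001 pc3: +8 =66
r26=11010 pc3: +8 =74
r27=11011 pc4: +16 =90
r28=11100 pc3: +8 =98
r29=11101 pc4: +16 =114
r30=11110 pc4: +16 =130
r31=11111 pc5: +32 =162
r32=100000 pc1: +2 =164
r33=100001 pc2: +4 =168
r34=100010 pc2: +4 =172
r35=100011 pc3: +8 =180
r36=100100 pc2: +4 =184
r37=100101 pc3: +8 =192
r38=100110 pc3: +8 =200
r39=100111 pc4: +16 =216
r40=101000 pc2: +4 =220
r41=101001 pc3: +8 =228
r42=101010 pc3: +8 =236
r43=101011 pc4: +16 =252
r44=101100 pc3: +8 =260
r45=101101 pc4: +16 =276
r46=101110 pc4: +16 =292
r47=101111 pc5: +32 =324
r48=110000 pc2: +4 =328
r49=110001 pc3: +8 =336
r50=110010 pc3: +8 =344
r51=110011 pc4: +16 =360
r52=110100 pc3: +8 =368
r53=110101 pc4: +16 =384
r54=110110 pc4: +16 =400
r55=110111 pc5: +32 =432
r56=111000 pc3: +8 =440
r57=111001 pc4: +16 =456
r58=111010 pc4: +16 =472
r59=111011 pc5: +32 =504
r60=111100 pc4: +16 =520
r61=111101 pc5: +32 =552
r62=111110 pc5: +32 =584
r63=111111 pc6: +64 =648
r64=1000000 pc1: +2 =650
r65=1000001 pc2: +4 =654
r66=1000010 pc2: +4 =658
r67=1000011 pc3: +8 =666
r68=1000100 pc2: +4 =670
r69=1000101 pc3: +8 =678
r70=1000110 pc3: +8 =686
r71=1000111 pc4: +16 =702
r72=1001000 pc2: +4 =706
r73=1001001 pc3: +8 =714
r74=1001010 pc3: +8 =722
r75=1001011 pc4: +16 =738
r76=1001100 pc3: +8 =746
r77=1001101 pc4: +16 =762
r78=1001110 pc4: +16 =778
r79=1001111 pc5: +32 =810
r80=1010000 pc2: +4 =814
r81=1010001 pc3: +8 =822
r82=1010010 pc3: +8 =830
r83=1010011 pc4: +16 =846
r84=1010100 pc3: +8 =854
r85=1010101 pc4: +16 =870
r86=1010110 pc4: +16 =886
r87=1010111 pc5: +32 =918
r88=1011000 pc3: +8 =926
r89=1011001 pc4: +16 =942
r90=1011010 pc4: +16 =958
r91=1011011 pc5: +32 =990
r92=1011100 pc4: +16 =1006
r93=1011101 pc5: +32 =1038
r94=1011110 pc5: +32 =1070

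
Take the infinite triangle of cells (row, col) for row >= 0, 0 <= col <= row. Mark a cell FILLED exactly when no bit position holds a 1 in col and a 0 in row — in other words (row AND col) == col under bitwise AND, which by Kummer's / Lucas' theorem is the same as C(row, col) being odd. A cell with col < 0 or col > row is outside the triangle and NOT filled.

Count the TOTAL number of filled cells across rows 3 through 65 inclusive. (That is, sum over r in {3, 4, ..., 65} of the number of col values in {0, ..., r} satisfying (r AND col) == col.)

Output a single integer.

Answer: 730

Derivation:
r3=11 pc2: +4 =4
r4=100 pc1: +2 =6
r5=101 pc2: +4 =10
r6=110 pc2: +4 =14
r7=111 pc3: +8 =22
r8=1000 pc1: +2 =24
r9=1001 pc2: +4 =28
r10=1010 pc2: +4 =32
r11=1011 pc3: +8 =40
r12=1100 pc2: +4 =44
r13=1101 pc3: +8 =52
r14=1110 pc3: +8 =60
r15=1111 pc4: +16 =76
r16=10000 pc1: +2 =78
r17=10001 pc2: +4 =82
r18=10010 pc2: +4 =86
r19=10011 pc3: +8 =94
r20=10100 pc2: +4 =98
r21=10101 pc3: +8 =106
r22=10110 pc3: +8 =114
r23=10111 pc4: +16 =130
r24=11000 pc2: +4 =134
r25=11001 pc3: +8 =142
r26=11010 pc3: +8 =150
r27=11011 pc4: +16 =166
r28=11100 pc3: +8 =174
r29=11101 pc4: +16 =190
r30=11110 pc4: +16 =206
r31=11111 pc5: +32 =238
r32=100000 pc1: +2 =240
r33=100001 pc2: +4 =244
r34=100010 pc2: +4 =248
r35=100011 pc3: +8 =256
r36=100100 pc2: +4 =260
r37=100101 pc3: +8 =268
r38=100110 pc3: +8 =276
r39=100111 pc4: +16 =292
r40=101000 pc2: +4 =296
r41=101001 pc3: +8 =304
r42=101010 pc3: +8 =312
r43=101011 pc4: +16 =328
r44=101100 pc3: +8 =336
r45=101101 pc4: +16 =352
r46=101110 pc4: +16 =368
r47=101111 pc5: +32 =400
r48=110000 pc2: +4 =404
r49=110001 pc3: +8 =412
r50=110010 pc3: +8 =420
r51=110011 pc4: +16 =436
r52=110100 pc3: +8 =444
r53=110101 pc4: +16 =460
r54=110110 pc4: +16 =476
r55=110111 pc5: +32 =508
r56=111000 pc3: +8 =516
r57=111001 pc4: +16 =532
r58=111010 pc4: +16 =548
r59=111011 pc5: +32 =580
r60=111100 pc4: +16 =596
r61=111101 pc5: +32 =628
r62=111110 pc5: +32 =660
r63=111111 pc6: +64 =724
r64=1000000 pc1: +2 =726
r65=1000001 pc2: +4 =730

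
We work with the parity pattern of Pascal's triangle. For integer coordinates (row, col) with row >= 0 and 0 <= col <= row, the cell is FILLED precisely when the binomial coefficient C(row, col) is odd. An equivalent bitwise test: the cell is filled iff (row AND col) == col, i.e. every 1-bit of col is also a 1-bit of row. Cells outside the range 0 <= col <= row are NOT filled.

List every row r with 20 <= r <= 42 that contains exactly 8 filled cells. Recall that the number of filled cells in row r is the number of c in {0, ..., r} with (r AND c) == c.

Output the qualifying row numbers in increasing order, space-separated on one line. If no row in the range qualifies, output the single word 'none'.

Row r has 2^popcount(r) filled cells, so we need popcount(r) = log2(8) = 3.
Scan r = 20..42 and keep those with exactly 3 one-bits:
r=20=10100 popcount=2 -> skip
r=21=10101 popcount=3 -> KEEP
r=22=10110 popcount=3 -> KEEP
r=23=10111 popcount=4 -> skip
r=24=11000 popcount=2 -> skip
r=25=11001 popcount=3 -> KEEP
r=26=11010 popcount=3 -> KEEP
r=27=11011 popcount=4 -> skip
r=28=11100 popcount=3 -> KEEP
r=29=11101 popcount=4 -> skip
r=30=11110 popcount=4 -> skip
r=31=11111 popcount=5 -> skip
r=32=100000 popcount=1 -> skip
r=33=100001 popcount=2 -> skip
r=34=100010 popcount=2 -> skip
r=35=100011 popcount=3 -> KEEP
r=36=100100 popcount=2 -> skip
r=37=100101 popcount=3 -> KEEP
r=38=100110 popcount=3 -> KEEP
r=39=100111 popcount=4 -> skip
r=40=101000 popcount=2 -> skip
r=41=101001 popcount=3 -> KEEP
r=42=101010 popcount=3 -> KEEP
Kept rows: 21 22 25 26 28 35 37 38 41 42

Answer: 21 22 25 26 28 35 37 38 41 42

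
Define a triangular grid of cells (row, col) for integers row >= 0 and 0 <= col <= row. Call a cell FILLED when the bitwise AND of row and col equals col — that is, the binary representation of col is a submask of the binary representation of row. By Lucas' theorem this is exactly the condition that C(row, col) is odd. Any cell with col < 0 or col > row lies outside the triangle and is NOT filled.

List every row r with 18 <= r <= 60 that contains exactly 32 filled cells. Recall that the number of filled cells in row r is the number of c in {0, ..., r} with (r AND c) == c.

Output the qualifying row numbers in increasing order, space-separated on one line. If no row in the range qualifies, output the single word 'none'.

Answer: 31 47 55 59

Derivation:
Row r has 2^popcount(r) filled cells, so we need popcount(r) = log2(32) = 5.
Scan r = 18..60 and keep those with exactly 5 one-bits:
r=18=10010 popcount=2 -> skip
r=19=10011 popcount=3 -> skip
r=20=10100 popcount=2 -> skip
r=21=10101 popcount=3 -> skip
r=22=10110 popcount=3 -> skip
r=23=10111 popcount=4 -> skip
r=24=11000 popcount=2 -> skip
r=25=11001 popcount=3 -> skip
r=26=11010 popcount=3 -> skip
r=27=11011 popcount=4 -> skip
r=28=11100 popcount=3 -> skip
r=29=11101 popcount=4 -> skip
r=30=11110 popcount=4 -> skip
r=31=11111 popcount=5 -> KEEP
r=32=100000 popcount=1 -> skip
r=33=100001 popcount=2 -> skip
r=34=100010 popcount=2 -> skip
r=35=100011 popcount=3 -> skip
r=36=100100 popcount=2 -> skip
r=37=100101 popcount=3 -> skip
r=38=100110 popcount=3 -> skip
r=39=100111 popcount=4 -> skip
r=40=101000 popcount=2 -> skip
r=41=101001 popcount=3 -> skip
r=42=101010 popcount=3 -> skip
r=43=101011 popcount=4 -> skip
r=44=101100 popcount=3 -> skip
r=45=101101 popcount=4 -> skip
r=46=101110 popcount=4 -> skip
r=47=101111 popcount=5 -> KEEP
r=48=110000 popcount=2 -> skip
r=49=110001 popcount=3 -> skip
r=50=110010 popcount=3 -> skip
r=51=110011 popcount=4 -> skip
r=52=110100 popcount=3 -> skip
r=53=110101 popcount=4 -> skip
r=54=110110 popcount=4 -> skip
r=55=110111 popcount=5 -> KEEP
r=56=111000 popcount=3 -> skip
r=57=111001 popcount=4 -> skip
r=58=111010 popcount=4 -> skip
r=59=111011 popcount=5 -> KEEP
r=60=111100 popcount=4 -> skip
Kept rows: 31 47 55 59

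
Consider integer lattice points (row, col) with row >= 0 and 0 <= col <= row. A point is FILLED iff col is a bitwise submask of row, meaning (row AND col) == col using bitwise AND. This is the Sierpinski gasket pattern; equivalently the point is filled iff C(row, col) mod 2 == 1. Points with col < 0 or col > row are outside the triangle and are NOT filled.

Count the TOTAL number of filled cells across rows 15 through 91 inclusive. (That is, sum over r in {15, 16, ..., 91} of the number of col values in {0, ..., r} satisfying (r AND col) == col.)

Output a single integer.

r15=1111 pc4: +16 =16
r16=10000 pc1: +2 =18
r17=10001 pc2: +4 =22
r18=10010 pc2: +4 =26
r19=10011 pc3: +8 =34
r20=10100 pc2: +4 =38
r21=10101 pc3: +8 =46
r22=10110 pc3: +8 =54
r23=10111 pc4: +16 =70
r24=11000 pc2: +4 =74
r25=11001 pc3: +8 =82
r26=11010 pc3: +8 =90
r27=11011 pc4: +16 =106
r28=11100 pc3: +8 =114
r29=11101 pc4: +16 =130
r30=11110 pc4: +16 =146
r31=11111 pc5: +32 =178
r32=100000 pc1: +2 =180
r33=100001 pc2: +4 =184
r34=100010 pc2: +4 =188
r35=100011 pc3: +8 =196
r36=100100 pc2: +4 =200
r37=100101 pc3: +8 =208
r38=100110 pc3: +8 =216
r39=100111 pc4: +16 =232
r40=101000 pc2: +4 =236
r41=101001 pc3: +8 =244
r42=101010 pc3: +8 =252
r43=101011 pc4: +16 =268
r44=101100 pc3: +8 =276
r45=101101 pc4: +16 =292
r46=101110 pc4: +16 =308
r47=101111 pc5: +32 =340
r48=110000 pc2: +4 =344
r49=110001 pc3: +8 =352
r50=110010 pc3: +8 =360
r51=110011 pc4: +16 =376
r52=110100 pc3: +8 =384
r53=110101 pc4: +16 =400
r54=110110 pc4: +16 =416
r55=110111 pc5: +32 =448
r56=111000 pc3: +8 =456
r57=111001 pc4: +16 =472
r58=111010 pc4: +16 =488
r59=111011 pc5: +32 =520
r60=111100 pc4: +16 =536
r61=111101 pc5: +32 =568
r62=111110 pc5: +32 =600
r63=111111 pc6: +64 =664
r64=1000000 pc1: +2 =666
r65=1000001 pc2: +4 =670
r66=1000010 pc2: +4 =674
r67=1000011 pc3: +8 =682
r68=1000100 pc2: +4 =686
r69=1000101 pc3: +8 =694
r70=1000110 pc3: +8 =702
r71=1000111 pc4: +16 =718
r72=1001000 pc2: +4 =722
r73=1001001 pc3: +8 =730
r74=1001010 pc3: +8 =738
r75=1001011 pc4: +16 =754
r76=1001100 pc3: +8 =762
r77=1001101 pc4: +16 =778
r78=1001110 pc4: +16 =794
r79=1001111 pc5: +32 =826
r80=1010000 pc2: +4 =830
r81=1010001 pc3: +8 =838
r82=1010010 pc3: +8 =846
r83=1010011 pc4: +16 =862
r84=1010100 pc3: +8 =870
r85=1010101 pc4: +16 =886
r86=1010110 pc4: +16 =902
r87=1010111 pc5: +32 =934
r88=1011000 pc3: +8 =942
r89=1011001 pc4: +16 =958
r90=1011010 pc4: +16 =974
r91=1011011 pc5: +32 =1006

Answer: 1006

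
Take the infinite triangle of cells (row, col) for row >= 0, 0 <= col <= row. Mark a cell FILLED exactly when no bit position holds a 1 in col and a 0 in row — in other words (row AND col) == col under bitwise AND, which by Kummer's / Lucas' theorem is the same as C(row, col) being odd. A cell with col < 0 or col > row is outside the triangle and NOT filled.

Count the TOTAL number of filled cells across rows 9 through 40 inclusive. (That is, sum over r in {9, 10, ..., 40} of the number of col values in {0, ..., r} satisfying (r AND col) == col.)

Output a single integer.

Answer: 272

Derivation:
r9=1001 pc2: +4 =4
r10=1010 pc2: +4 =8
r11=1011 pc3: +8 =16
r12=1100 pc2: +4 =20
r13=1101 pc3: +8 =28
r14=1110 pc3: +8 =36
r15=1111 pc4: +16 =52
r16=10000 pc1: +2 =54
r17=10001 pc2: +4 =58
r18=10010 pc2: +4 =62
r19=10011 pc3: +8 =70
r20=10100 pc2: +4 =74
r21=10101 pc3: +8 =82
r22=10110 pc3: +8 =90
r23=10111 pc4: +16 =106
r24=11000 pc2: +4 =110
r25=11001 pc3: +8 =118
r26=11010 pc3: +8 =126
r27=11011 pc4: +16 =142
r28=11100 pc3: +8 =150
r29=11101 pc4: +16 =166
r30=11110 pc4: +16 =182
r31=11111 pc5: +32 =214
r32=100000 pc1: +2 =216
r33=100001 pc2: +4 =220
r34=100010 pc2: +4 =224
r35=100011 pc3: +8 =232
r36=100100 pc2: +4 =236
r37=100101 pc3: +8 =244
r38=100110 pc3: +8 =252
r39=100111 pc4: +16 =268
r40=101000 pc2: +4 =272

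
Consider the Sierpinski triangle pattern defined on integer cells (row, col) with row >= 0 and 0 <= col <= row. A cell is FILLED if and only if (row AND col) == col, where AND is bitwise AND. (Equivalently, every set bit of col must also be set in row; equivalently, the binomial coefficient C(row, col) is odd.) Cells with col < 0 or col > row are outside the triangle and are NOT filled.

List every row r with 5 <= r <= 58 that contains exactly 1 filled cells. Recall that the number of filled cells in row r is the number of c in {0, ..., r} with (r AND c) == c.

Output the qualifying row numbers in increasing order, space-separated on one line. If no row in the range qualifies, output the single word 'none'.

Row r has 2^popcount(r) filled cells, so we need popcount(r) = log2(1) = 0.
Scan r = 5..58 and keep those with exactly 0 one-bits:
r=5=101 popcount=2 -> skip
r=6=110 popcount=2 -> skip
r=7=111 popcount=3 -> skip
r=8=1000 popcount=1 -> skip
r=9=1001 popcount=2 -> skip
r=10=1010 popcount=2 -> skip
r=11=1011 popcount=3 -> skip
r=12=1100 popcount=2 -> skip
r=13=1101 popcount=3 -> skip
r=14=1110 popcount=3 -> skip
r=15=1111 popcount=4 -> skip
r=16=10000 popcount=1 -> skip
r=17=10001 popcount=2 -> skip
r=18=10010 popcount=2 -> skip
r=19=10011 popcount=3 -> skip
r=20=10100 popcount=2 -> skip
r=21=10101 popcount=3 -> skip
r=22=10110 popcount=3 -> skip
r=23=10111 popcount=4 -> skip
r=24=11000 popcount=2 -> skip
r=25=11001 popcount=3 -> skip
r=26=11010 popcount=3 -> skip
r=27=11011 popcount=4 -> skip
r=28=11100 popcount=3 -> skip
r=29=11101 popcount=4 -> skip
r=30=11110 popcount=4 -> skip
r=31=11111 popcount=5 -> skip
r=32=100000 popcount=1 -> skip
r=33=100001 popcount=2 -> skip
r=34=100010 popcount=2 -> skip
r=35=100011 popcount=3 -> skip
r=36=100100 popcount=2 -> skip
r=37=100101 popcount=3 -> skip
r=38=100110 popcount=3 -> skip
r=39=100111 popcount=4 -> skip
r=40=101000 popcount=2 -> skip
r=41=101001 popcount=3 -> skip
r=42=101010 popcount=3 -> skip
r=43=101011 popcount=4 -> skip
r=44=101100 popcount=3 -> skip
r=45=101101 popcount=4 -> skip
r=46=101110 popcount=4 -> skip
r=47=101111 popcount=5 -> skip
r=48=110000 popcount=2 -> skip
r=49=110001 popcount=3 -> skip
r=50=110010 popcount=3 -> skip
r=51=110011 popcount=4 -> skip
r=52=110100 popcount=3 -> skip
r=53=110101 popcount=4 -> skip
r=54=110110 popcount=4 -> skip
r=55=110111 popcount=5 -> skip
r=56=111000 popcount=3 -> skip
r=57=111001 popcount=4 -> skip
r=58=111010 popcount=4 -> skip
Kept rows: none

Answer: none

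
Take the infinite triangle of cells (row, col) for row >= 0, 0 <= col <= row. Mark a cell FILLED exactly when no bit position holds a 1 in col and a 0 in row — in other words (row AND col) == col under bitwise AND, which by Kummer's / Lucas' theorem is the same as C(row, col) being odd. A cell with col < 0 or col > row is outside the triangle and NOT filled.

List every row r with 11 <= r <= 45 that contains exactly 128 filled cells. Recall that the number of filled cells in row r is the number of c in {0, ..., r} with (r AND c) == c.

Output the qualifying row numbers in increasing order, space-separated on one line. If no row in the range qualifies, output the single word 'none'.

Row r has 2^popcount(r) filled cells, so we need popcount(r) = log2(128) = 7.
Scan r = 11..45 and keep those with exactly 7 one-bits:
r=11=1011 popcount=3 -> skip
r=12=1100 popcount=2 -> skip
r=13=1101 popcount=3 -> skip
r=14=1110 popcount=3 -> skip
r=15=1111 popcount=4 -> skip
r=16=10000 popcount=1 -> skip
r=17=10001 popcount=2 -> skip
r=18=10010 popcount=2 -> skip
r=19=10011 popcount=3 -> skip
r=20=10100 popcount=2 -> skip
r=21=10101 popcount=3 -> skip
r=22=10110 popcount=3 -> skip
r=23=10111 popcount=4 -> skip
r=24=11000 popcount=2 -> skip
r=25=11001 popcount=3 -> skip
r=26=11010 popcount=3 -> skip
r=27=11011 popcount=4 -> skip
r=28=11100 popcount=3 -> skip
r=29=11101 popcount=4 -> skip
r=30=11110 popcount=4 -> skip
r=31=11111 popcount=5 -> skip
r=32=100000 popcount=1 -> skip
r=33=100001 popcount=2 -> skip
r=34=100010 popcount=2 -> skip
r=35=100011 popcount=3 -> skip
r=36=100100 popcount=2 -> skip
r=37=100101 popcount=3 -> skip
r=38=100110 popcount=3 -> skip
r=39=100111 popcount=4 -> skip
r=40=101000 popcount=2 -> skip
r=41=101001 popcount=3 -> skip
r=42=101010 popcount=3 -> skip
r=43=101011 popcount=4 -> skip
r=44=101100 popcount=3 -> skip
r=45=101101 popcount=4 -> skip
Kept rows: none

Answer: none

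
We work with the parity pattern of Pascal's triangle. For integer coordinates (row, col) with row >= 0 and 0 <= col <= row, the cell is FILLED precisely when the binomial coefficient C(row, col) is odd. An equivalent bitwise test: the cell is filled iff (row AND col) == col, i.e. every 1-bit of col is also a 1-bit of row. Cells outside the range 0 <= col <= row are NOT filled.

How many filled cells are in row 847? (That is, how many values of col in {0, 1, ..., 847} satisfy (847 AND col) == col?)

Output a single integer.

847 in binary = 1101001111
popcount(847) = number of 1-bits in 1101001111 = 7
A col c satisfies (847 AND c) == c iff every set bit of c is also set in 847; each of the 7 set bits of 847 can independently be on or off in c.
count = 2^7 = 128

Answer: 128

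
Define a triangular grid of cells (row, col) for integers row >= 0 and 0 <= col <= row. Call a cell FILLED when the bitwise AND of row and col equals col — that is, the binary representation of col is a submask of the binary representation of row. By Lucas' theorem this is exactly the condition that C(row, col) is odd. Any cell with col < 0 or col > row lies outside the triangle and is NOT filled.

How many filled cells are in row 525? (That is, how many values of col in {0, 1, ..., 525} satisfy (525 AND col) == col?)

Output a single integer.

Answer: 16

Derivation:
525 in binary = 1000001101
popcount(525) = number of 1-bits in 1000001101 = 4
A col c satisfies (525 AND c) == c iff every set bit of c is also set in 525; each of the 4 set bits of 525 can independently be on or off in c.
count = 2^4 = 16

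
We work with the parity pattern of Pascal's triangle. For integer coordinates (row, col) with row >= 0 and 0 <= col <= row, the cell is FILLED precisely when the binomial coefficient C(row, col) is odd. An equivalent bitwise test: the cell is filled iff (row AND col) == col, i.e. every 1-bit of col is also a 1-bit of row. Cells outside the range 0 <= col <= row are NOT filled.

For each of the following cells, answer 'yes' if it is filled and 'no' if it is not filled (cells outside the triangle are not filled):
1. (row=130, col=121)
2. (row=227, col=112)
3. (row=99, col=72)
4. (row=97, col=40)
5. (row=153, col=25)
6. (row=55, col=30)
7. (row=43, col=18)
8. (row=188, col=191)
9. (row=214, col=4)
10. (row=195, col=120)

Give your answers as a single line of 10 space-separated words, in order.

Answer: no no no no yes no no no yes no

Derivation:
(130,121): row=0b10000010, col=0b1111001, row AND col = 0b0 = 0; 0 != 121 -> empty
(227,112): row=0b11100011, col=0b1110000, row AND col = 0b1100000 = 96; 96 != 112 -> empty
(99,72): row=0b1100011, col=0b1001000, row AND col = 0b1000000 = 64; 64 != 72 -> empty
(97,40): row=0b1100001, col=0b101000, row AND col = 0b100000 = 32; 32 != 40 -> empty
(153,25): row=0b10011001, col=0b11001, row AND col = 0b11001 = 25; 25 == 25 -> filled
(55,30): row=0b110111, col=0b11110, row AND col = 0b10110 = 22; 22 != 30 -> empty
(43,18): row=0b101011, col=0b10010, row AND col = 0b10 = 2; 2 != 18 -> empty
(188,191): col outside [0, 188] -> not filled
(214,4): row=0b11010110, col=0b100, row AND col = 0b100 = 4; 4 == 4 -> filled
(195,120): row=0b11000011, col=0b1111000, row AND col = 0b1000000 = 64; 64 != 120 -> empty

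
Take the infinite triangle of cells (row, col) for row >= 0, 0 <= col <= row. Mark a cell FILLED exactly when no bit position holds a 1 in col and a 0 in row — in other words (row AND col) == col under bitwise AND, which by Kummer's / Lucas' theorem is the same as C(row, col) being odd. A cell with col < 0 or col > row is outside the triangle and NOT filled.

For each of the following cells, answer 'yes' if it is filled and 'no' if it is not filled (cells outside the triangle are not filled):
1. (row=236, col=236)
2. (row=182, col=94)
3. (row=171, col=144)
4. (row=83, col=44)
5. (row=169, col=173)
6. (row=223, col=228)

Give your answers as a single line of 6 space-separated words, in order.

(236,236): row=0b11101100, col=0b11101100, row AND col = 0b11101100 = 236; 236 == 236 -> filled
(182,94): row=0b10110110, col=0b1011110, row AND col = 0b10110 = 22; 22 != 94 -> empty
(171,144): row=0b10101011, col=0b10010000, row AND col = 0b10000000 = 128; 128 != 144 -> empty
(83,44): row=0b1010011, col=0b101100, row AND col = 0b0 = 0; 0 != 44 -> empty
(169,173): col outside [0, 169] -> not filled
(223,228): col outside [0, 223] -> not filled

Answer: yes no no no no no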